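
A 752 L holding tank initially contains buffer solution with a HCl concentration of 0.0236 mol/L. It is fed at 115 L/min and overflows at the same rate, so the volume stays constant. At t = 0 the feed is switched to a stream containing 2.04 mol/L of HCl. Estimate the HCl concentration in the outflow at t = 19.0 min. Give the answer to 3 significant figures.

Unsteady species balance (constant V, well mixed): V dC/dt = Q(C_in − C).
So dC/dt = (C_in − C)/τ with τ = V/Q = 752/115 = 6.5391 min.
Solution: C(t) = C_in + (C₀ − C_in) e^(−t/τ).
C(19.0) = 2.04 + (0.0236 − 2.04)·e^(−19.0/6.5391) = 2.04 + (-2.0164)·0.054717 = 1.9297 mol/L.

1.93 mol/L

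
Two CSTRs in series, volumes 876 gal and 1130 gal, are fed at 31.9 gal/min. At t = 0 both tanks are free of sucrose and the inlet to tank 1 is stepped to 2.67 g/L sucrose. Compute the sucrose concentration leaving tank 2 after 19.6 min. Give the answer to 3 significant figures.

Each tank obeys Vᵢ dCᵢ/dt = Q(Cᵢ₋₁ − Cᵢ), so τᵢ = Vᵢ/Q.
τ₁ = 876/31.9 = 27.461 min; τ₂ = 1130/31.9 = 35.423 min.
Tank 1: C₁ = C_in(1 − e^(−t/τ₁)). Tank 2 (τ₁ ≠ τ₂): C₂ = C_in[1 − (τ₁ e^(−t/τ₁) − τ₂ e^(−t/τ₂))/(τ₁ − τ₂)].
At t = 19.6: e^(−t/τ₁) = 0.48981, e^(−t/τ₂) = 0.57504.
C₂ = 2.67·[1 − (27.461·0.48981 − 35.423·0.57504)/(-7.9624)] = 2.67·0.13099 = 0.34975 g/L.

0.350 g/L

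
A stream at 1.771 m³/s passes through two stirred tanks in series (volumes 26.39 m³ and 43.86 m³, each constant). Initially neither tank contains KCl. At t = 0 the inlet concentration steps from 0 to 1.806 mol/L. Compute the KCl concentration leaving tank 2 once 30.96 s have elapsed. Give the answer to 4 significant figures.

Species balance on tank i: dCᵢ/dt = (Cᵢ₋₁ − Cᵢ)/τᵢ with τᵢ = Vᵢ/Q.
τ₁ = 26.39/1.771 = 14.9012 s; τ₂ = 43.86/1.771 = 24.7657 s.
Tank 1: C₁ = C_in(1 − e^(−t/τ₁)). Tank 2 (τ₁ ≠ τ₂): C₂ = C_in[1 − (τ₁ e^(−t/τ₁) − τ₂ e^(−t/τ₂))/(τ₁ − τ₂)].
At t = 30.96: e^(−t/τ₁) = 0.125220, e^(−t/τ₂) = 0.286471.
C₂ = 1.806·[1 − (14.9012·0.125220 − 24.7657·0.286471)/(-9.86448)] = 1.806·0.469944 = 0.848719 mol/L.

0.8487 mol/L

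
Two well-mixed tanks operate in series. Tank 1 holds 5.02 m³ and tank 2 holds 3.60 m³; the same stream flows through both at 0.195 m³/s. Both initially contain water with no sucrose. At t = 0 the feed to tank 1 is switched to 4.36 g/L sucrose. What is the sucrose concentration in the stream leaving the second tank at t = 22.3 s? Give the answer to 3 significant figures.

Each tank obeys Vᵢ dCᵢ/dt = Q(Cᵢ₋₁ − Cᵢ), so τᵢ = Vᵢ/Q.
τ₁ = 5.02/0.195 = 25.744 s; τ₂ = 3.60/0.195 = 18.462 s.
Tank 1: C₁ = C_in(1 − e^(−t/τ₁)). Tank 2 (τ₁ ≠ τ₂): C₂ = C_in[1 − (τ₁ e^(−t/τ₁) − τ₂ e^(−t/τ₂))/(τ₁ − τ₂)].
At t = 22.3: e^(−t/τ₁) = 0.42053, e^(−t/τ₂) = 0.29882.
C₂ = 4.36·[1 − (25.744·0.42053 − 18.462·0.29882)/(7.2821)] = 4.36·0.27090 = 1.1811 g/L.

1.18 g/L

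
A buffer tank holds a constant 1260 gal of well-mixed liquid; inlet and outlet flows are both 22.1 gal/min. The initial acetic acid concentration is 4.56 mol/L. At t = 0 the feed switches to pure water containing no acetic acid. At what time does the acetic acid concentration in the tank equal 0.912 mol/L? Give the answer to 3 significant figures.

91.8 min

Species balance: V dC/dt = Q(C_in − C) ⇒ τ = V/Q = 57.014 min.
C(t) = C_in + (C₀ − C_in) e^(−t/τ). Set C = 0.912 and solve for t:
e^(−t/τ) = (C − C_in)/(C₀ − C_in) = (0.912 − 0)/(4.56 − 0) = 0.20000
t = −τ ln(…) = 57.014 × 1.6094 = 91.760 min.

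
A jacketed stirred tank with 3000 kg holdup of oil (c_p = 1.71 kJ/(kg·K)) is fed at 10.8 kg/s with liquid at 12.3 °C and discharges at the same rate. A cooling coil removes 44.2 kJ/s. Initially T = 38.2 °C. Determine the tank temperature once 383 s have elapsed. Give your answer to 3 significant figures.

17.0 °C

M c_p dT/dt = ṁ c_p (T_in − T) − Q̇.
Rearrange: dT/dt = (T_ss − T)/τ with τ = M/ṁ = 277.78 s and T_ss = T_in − Q̇/(ṁ c_p) = 9.9067 °C.
This is linear first-order; T(t) = T_ss + (T₀ − T_ss) e^(−t/τ).
T(383) = 9.9067 + (28.293)·e^(−383/277.78) = 9.9067 + (28.293)·0.25188 = 17.033 °C.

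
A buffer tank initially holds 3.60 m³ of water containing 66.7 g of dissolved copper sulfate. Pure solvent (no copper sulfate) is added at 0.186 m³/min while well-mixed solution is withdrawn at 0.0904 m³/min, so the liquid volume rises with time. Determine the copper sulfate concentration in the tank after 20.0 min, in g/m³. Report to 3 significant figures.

8.09 g/m³

Let m(t) be the amount of copper sulfate. Volume: V(t) = V₀ + (Q_in − Q_out) t = 3.60 + 0.095600 t; V(20.0) = 5.5120 m³.
Species balance (pure solvent in): dm/dt = −Q_out · m/V(t).
Separate: dm/m = −Q_out dt/V(t) ⇒ ln(m/m₀) = −(Q_out/(Q_in−Q_out)) ln(V/V₀).
m = m₀ (V₀/V)^(Q_out/(Q_in−Q_out)) = 66.7 × (3.60/5.5120)^(0.94561) = 44.584 g.
C = m/V = 44.584/5.5120 = 8.0886 g/m³.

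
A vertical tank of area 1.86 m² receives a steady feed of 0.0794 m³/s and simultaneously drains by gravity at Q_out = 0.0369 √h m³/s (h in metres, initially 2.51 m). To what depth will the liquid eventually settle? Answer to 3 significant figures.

4.63 m

Unsteady balance on liquid volume: A dh/dt = Q_in − 0.0369 √h. At steady state dh/dt = 0:
Q_in = 0.0369 √h_ss ⇒ √h_ss = 0.0794/0.0369 = 2.1518.
h_ss = 2.1518² = 4.6301 m. (Since h₀ = 2.51 m < h_ss, the level will rise toward this value.)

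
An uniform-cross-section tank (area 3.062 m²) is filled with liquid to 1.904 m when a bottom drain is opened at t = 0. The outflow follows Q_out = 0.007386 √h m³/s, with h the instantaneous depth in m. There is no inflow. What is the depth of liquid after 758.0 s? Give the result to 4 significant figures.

With no inflow, A dh/dt = −0.007386 √h.
This is separable: 2 d(√h)/dt = −0.007386/A, so √h = √h₀ − (0.007386/(2A)) t.
√h = √1.904 − 0.007386·758.0/(2·3.062) = 1.37986 − 0.914204 = 0.465651.
h = 0.465651² = 0.216831 m.

0.2168 m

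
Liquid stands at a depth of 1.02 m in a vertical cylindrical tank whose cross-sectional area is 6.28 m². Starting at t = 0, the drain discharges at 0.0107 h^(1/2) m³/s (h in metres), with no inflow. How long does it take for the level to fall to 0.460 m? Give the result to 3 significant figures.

Mass balance (ρ constant): A dh/dt = −0.0107 √h.
∫ h^(−1/2) dh = −(0.0107/A) ∫ dt, giving 2√h = 2√h₀ − (0.0107/A) t.
t = 2A(√h₀ − √h)/0.0107 = 2·6.28·(√1.02 − √0.460)/0.0107
  = 12.560 × (1.0100 − 0.67823) / 0.0107 = 389.38 s.

389 s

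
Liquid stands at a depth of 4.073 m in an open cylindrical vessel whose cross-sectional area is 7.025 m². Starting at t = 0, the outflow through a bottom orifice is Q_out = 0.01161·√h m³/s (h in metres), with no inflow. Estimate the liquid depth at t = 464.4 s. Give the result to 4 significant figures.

2.671 m

Accumulation of liquid (constant cross-section A): A dh/dt = −0.01161 √h.
Separate and integrate: 2(√h − √h₀) = −(0.01161/A) t.
√h = √4.073 − 0.01161·464.4/(2·7.025) = 2.01817 − 0.383750 = 1.63442.
h = 1.63442² = 2.67132 m.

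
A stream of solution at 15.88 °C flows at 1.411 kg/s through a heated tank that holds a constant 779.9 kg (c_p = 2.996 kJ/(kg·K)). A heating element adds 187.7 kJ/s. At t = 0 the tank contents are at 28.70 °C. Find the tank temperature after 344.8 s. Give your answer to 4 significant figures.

43.36 °C

Energy balance: M c_p dT/dt = ṁ c_p (T_in − T) + 187.7.
τ = M/ṁ = 552.729 s; T_ss = T_in + Q̇/(ṁ c_p) = 15.88 + 187.7/(1.411·2.996) = 60.2813 °C.
T approaches T_ss exponentially: T(t) = T_ss + (T₀ − T_ss) e^(−t/τ).
T(344.8) = 60.2813 + (-31.5813)·e^(−344.8/552.729) = 60.2813 + (-31.5813)·0.535896 = 43.3570 °C.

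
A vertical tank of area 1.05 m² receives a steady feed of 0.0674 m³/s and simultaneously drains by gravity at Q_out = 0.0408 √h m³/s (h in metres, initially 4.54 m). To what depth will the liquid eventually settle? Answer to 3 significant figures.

2.73 m

A dh/dt = Q_in − 0.0408 √h. Steady state requires inflow = outflow:
Q_in = 0.0408 √h_ss ⇒ √h_ss = 0.0674/0.0408 = 1.6520.
h_ss = 1.6520² = 2.7290 m. (Since h₀ = 4.54 m > h_ss, the level will fall toward this value.)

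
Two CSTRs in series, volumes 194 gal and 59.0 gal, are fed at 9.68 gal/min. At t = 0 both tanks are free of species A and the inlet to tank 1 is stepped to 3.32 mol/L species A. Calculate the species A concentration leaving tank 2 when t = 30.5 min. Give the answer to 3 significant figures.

Each tank obeys Vᵢ dCᵢ/dt = Q(Cᵢ₋₁ − Cᵢ), so τᵢ = Vᵢ/Q.
τ₁ = 194/9.68 = 20.041 min; τ₂ = 59.0/9.68 = 6.0950 min.
Tank 1: C₁ = C_in(1 − e^(−t/τ₁)). Tank 2 (τ₁ ≠ τ₂): C₂ = C_in[1 − (τ₁ e^(−t/τ₁) − τ₂ e^(−t/τ₂))/(τ₁ − τ₂)].
At t = 30.5: e^(−t/τ₁) = 0.21831, e^(−t/τ₂) = 0.0067106.
C₂ = 3.32·[1 − (20.041·0.21831 − 6.0950·0.0067106)/(13.946)] = 3.32·0.68922 = 2.2882 mol/L.

2.29 mol/L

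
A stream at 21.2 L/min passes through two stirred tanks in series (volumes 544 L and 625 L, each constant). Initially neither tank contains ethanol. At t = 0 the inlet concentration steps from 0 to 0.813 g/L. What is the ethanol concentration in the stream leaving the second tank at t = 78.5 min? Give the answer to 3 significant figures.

Time constants: τᵢ = Vᵢ/Q for each well-mixed tank.
τ₁ = 544/21.2 = 25.660 min; τ₂ = 625/21.2 = 29.481 min.
Solving the cascade with C₁(0)=C₂(0)=0 gives C₂(t) = C_in[1 − (τ₁ e^(−t/τ₁) − τ₂ e^(−t/τ₂))/(τ₁ − τ₂)].
At t = 78.5: e^(−t/τ₁) = 0.046926, e^(−t/τ₂) = 0.069758.
C₂ = 0.813·[1 − (25.660·0.046926 − 29.481·0.069758)/(-3.8208)] = 0.813·0.77690 = 0.63162 g/L.

0.632 g/L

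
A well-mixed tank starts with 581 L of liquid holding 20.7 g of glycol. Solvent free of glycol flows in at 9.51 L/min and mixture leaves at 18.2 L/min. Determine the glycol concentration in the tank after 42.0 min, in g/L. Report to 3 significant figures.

0.0121 g/L

Let m(t) be the amount of glycol. Volume: V(t) = V₀ + (Q_in − Q_out) t = 581 − 8.6900 t; V(42.0) = 216.02 L.
No glycol enters, so dm/dt = −Q_out · (m/V).
dm/m = −Q_out dt/(V₀ − 8.6900 t); integrating gives ln(m/m₀) = −(Q_out/(Q_in−Q_out)) ln(V/V₀).
m = m₀ (V₀/V)^(Q_out/(Q_in−Q_out)) = 20.7 × (581/216.02)^(-2.0944) = 2.6065 g.
C = m/V = 2.6065/216.02 = 0.012066 g/L.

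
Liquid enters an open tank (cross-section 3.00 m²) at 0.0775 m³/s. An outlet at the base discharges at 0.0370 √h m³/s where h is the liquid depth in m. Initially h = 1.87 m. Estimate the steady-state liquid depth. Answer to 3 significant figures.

Unsteady balance on liquid volume: A dh/dt = Q_in − 0.0370 √h. At steady state dh/dt = 0:
Q_in = 0.0370 √h_ss ⇒ √h_ss = 0.0775/0.0370 = 2.0946.
h_ss = 2.0946² = 4.3873 m. (Since h₀ = 1.87 m < h_ss, the level will rise toward this value.)

4.39 m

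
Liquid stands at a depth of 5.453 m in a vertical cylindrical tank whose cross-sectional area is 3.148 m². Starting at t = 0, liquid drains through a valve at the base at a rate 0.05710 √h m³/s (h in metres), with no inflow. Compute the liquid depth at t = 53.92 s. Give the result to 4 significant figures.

3.408 m

A dh/dt = −Q_out = −0.05710 √h.
∫ h^(−1/2) dh = −(0.05710/A) ∫ dt, giving 2√h = 2√h₀ − (0.05710/A) t.
√h = √5.453 − 0.05710·53.92/(2·3.148) = 2.33517 − 0.489014 = 1.84615.
h = 1.84615² = 3.40828 m.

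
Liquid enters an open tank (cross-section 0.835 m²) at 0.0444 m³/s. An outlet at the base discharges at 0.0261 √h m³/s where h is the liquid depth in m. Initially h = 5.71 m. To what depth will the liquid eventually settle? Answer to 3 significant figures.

2.89 m

A dh/dt = Q_in − 0.0261 √h. Steady state requires inflow = outflow:
Q_in = 0.0261 √h_ss ⇒ √h_ss = 0.0444/0.0261 = 1.7011.
h_ss = 1.7011² = 2.8939 m. (Since h₀ = 5.71 m > h_ss, the level will fall toward this value.)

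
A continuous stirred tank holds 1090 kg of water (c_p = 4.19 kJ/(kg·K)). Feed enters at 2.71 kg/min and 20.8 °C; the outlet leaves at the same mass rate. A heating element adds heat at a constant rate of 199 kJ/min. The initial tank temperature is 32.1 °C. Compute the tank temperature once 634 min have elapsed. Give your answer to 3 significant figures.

37.0 °C

First-law balance (no shaft work): M c_p dT/dt = ṁ c_p (T_in − T) + 199.
τ = M/ṁ = 402.21 min; T_ss = T_in + Q̇/(ṁ c_p) = 20.8 + 199/(2.71·4.19) = 38.325 °C.
Solution: T(t) = T_ss + (T₀ − T_ss) e^(−t/τ).
T(634) = 38.325 + (-6.2255)·e^(−634/402.21) = 38.325 + (-6.2255)·0.20674 = 37.038 °C.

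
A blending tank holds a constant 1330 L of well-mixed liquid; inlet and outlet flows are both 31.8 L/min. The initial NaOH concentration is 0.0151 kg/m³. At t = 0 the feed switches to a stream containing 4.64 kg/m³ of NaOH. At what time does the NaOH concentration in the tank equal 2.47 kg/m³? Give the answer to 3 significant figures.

Species balance: V dC/dt = Q(C_in − C) ⇒ τ = V/Q = 41.824 min.
C(t) = C_in + (C₀ − C_in) e^(−t/τ). Set C = 2.47 and solve for t:
e^(−t/τ) = (C − C_in)/(C₀ − C_in) = (2.47 − 4.64)/(0.0151 − 4.64) = 0.46920
t = −τ ln(…) = 41.824 × 0.75673 = 31.649 min.

31.6 min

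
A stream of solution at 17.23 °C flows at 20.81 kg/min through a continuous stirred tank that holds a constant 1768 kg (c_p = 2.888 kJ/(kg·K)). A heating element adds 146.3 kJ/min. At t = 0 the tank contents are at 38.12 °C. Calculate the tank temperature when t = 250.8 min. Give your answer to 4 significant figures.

M c_p dT/dt = ṁ c_p (T_in − T) + Q̇.
τ = M/ṁ = 84.9592 min; T_ss = T_in + Q̇/(ṁ c_p) = 17.23 + 146.3/(20.81·2.888) = 19.6643 °C.
Integrating: T(t) = T_ss + (T₀ − T_ss) e^(−t/τ).
T(250.8) = 19.6643 + (18.4557)·e^(−250.8/84.9592) = 19.6643 + (18.4557)·0.0522348 = 20.6283 °C.

20.63 °C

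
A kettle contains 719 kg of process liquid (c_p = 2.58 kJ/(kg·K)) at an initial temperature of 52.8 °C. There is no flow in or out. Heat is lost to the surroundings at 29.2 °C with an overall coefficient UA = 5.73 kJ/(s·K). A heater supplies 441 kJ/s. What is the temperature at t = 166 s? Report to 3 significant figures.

M c_p dT/dt = −UA(T − T_amb) + Q̇.
dT/dt = (T_ss − T)/τ with T_ss = T_amb + Q̇/UA = 29.2 + 441/5.73 = 106.16 °C, τ = M c_p/UA = 719·2.58/5.73 = 323.74 s.
This is linear first-order; T(t) = T_ss + (T₀ − T_ss) e^(−t/τ).
T(166) = 106.16 + (-53.363)·0.59884 = 74.207 °C.

74.2 °C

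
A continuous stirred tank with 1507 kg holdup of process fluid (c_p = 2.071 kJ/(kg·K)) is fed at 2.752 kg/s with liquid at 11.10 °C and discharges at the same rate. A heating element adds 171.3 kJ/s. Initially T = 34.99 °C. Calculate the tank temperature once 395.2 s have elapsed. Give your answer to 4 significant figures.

M c_p dT/dt = ṁ c_p (T_in − T) + Q̇.
Rearrange: dT/dt = (T_ss − T)/τ with τ = M/ṁ = 547.602 s and T_ss = T_in + Q̇/(ṁ c_p) = 41.1558 °C.
This is linear first-order; T(t) = T_ss + (T₀ − T_ss) e^(−t/τ).
T(395.2) = 41.1558 + (-6.16584)·e^(−395.2/547.602) = 41.1558 + (-6.16584)·0.485929 = 38.1597 °C.

38.16 °C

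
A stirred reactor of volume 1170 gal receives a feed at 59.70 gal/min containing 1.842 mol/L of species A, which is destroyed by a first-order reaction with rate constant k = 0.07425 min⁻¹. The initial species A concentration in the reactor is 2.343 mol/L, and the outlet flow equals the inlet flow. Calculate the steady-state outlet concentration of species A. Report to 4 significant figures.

0.7503 mol/L

Accumulation = in − out − consumed: V dC/dt = Q C_in − Q C − k V C.
Steady state (dC/dt = 0): C_ss = Q C_in/(Q + kV) = C_in/(1 + kV/Q).
C_ss = 59.70·1.842/(59.70 + 0.07425·1170) = 109.967/146.572 = 0.750259 mol/L.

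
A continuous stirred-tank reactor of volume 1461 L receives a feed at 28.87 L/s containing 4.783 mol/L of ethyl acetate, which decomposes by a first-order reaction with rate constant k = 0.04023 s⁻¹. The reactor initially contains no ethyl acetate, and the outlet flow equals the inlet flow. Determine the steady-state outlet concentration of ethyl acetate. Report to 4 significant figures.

1.575 mol/L

Species balance: V dC/dt = Q C_in − Q C − k V C.
Steady state (dC/dt = 0): C_ss = Q C_in/(Q + kV) = C_in/(1 + kV/Q).
C_ss = 28.87·4.783/(28.87 + 0.04023·1461) = 138.085/87.6460 = 1.57549 mol/L.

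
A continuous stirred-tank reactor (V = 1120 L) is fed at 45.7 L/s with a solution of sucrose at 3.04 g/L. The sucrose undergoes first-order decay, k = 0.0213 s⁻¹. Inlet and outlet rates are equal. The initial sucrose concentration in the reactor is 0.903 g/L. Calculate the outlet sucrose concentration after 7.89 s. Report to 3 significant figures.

1.33 g/L

Species balance: V dC/dt = Q C_in − Q C − k V C.
dC/dt = (Q/V) C_in − (Q/V + k) C; effective rate a = Q/V + k = 0.040804 + 0.0213 = 0.062104 s⁻¹.
C_ss = Q C_in/(Q + kV) = 1.9974 g/L; C(t) = C_ss + (C₀ − C_ss) e^(−a t).
C(7.89) = 1.9974 + (-1.0944)·e^(−0.062104·7.89) = 1.9974 + (-1.0944)·0.61263 = 1.3269 g/L.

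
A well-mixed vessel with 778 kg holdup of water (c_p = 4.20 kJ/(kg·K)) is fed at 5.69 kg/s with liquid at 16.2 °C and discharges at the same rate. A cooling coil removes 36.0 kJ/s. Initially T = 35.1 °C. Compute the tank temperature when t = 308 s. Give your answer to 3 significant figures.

16.8 °C

M c_p dT/dt = ṁ c_p (T_in − T) − Q̇.
Rearrange: dT/dt = (T_ss − T)/τ with τ = M/ṁ = 136.73 s and T_ss = T_in − Q̇/(ṁ c_p) = 14.694 °C.
T approaches T_ss exponentially: T(t) = T_ss + (T₀ − T_ss) e^(−t/τ).
T(308) = 14.694 + (20.406)·e^(−308/136.73) = 14.694 + (20.406)·0.10513 = 16.839 °C.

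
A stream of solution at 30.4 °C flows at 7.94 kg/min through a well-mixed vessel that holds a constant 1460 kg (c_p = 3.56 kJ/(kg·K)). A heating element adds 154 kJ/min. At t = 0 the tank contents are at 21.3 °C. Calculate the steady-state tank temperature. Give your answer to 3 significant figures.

M c_p dT/dt = ṁ c_p (T_in − T) + Q̇.
At steady state dT/dt = 0 ⇒ T_ss = T_in + Q̇/(ṁ c_p) = 30.4 + 154/(7.94·3.56) = 35.848 °C.

35.8 °C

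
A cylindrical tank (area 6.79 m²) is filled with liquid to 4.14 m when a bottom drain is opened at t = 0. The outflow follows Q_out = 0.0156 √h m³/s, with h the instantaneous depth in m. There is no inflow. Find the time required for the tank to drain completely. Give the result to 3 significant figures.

1770 s

A dh/dt = −Q_out = −0.0156 √h.
∫ h^(−1/2) dh = −(0.0156/A) ∫ dt, giving 2√h = 2√h₀ − (0.0156/A) t.
Tank is empty when √h = 0: t_empty = 2A√h₀/0.0156.
t_empty = 2·6.79·√4.14/0.0156 = 13.580·2.0347/0.0156 = 1771.2 s.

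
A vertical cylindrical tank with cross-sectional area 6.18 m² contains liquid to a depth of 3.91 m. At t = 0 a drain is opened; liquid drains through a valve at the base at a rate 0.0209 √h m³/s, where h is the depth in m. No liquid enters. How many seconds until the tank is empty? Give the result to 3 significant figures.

With no inflow, A dh/dt = −0.0209 √h.
This is separable: 2 d(√h)/dt = −0.0209/A, so √h = √h₀ − (0.0209/(2A)) t.
Set h = 0: 2√h₀ = (0.0209/A) t_empty ⇒ t_empty = 2A√h₀/0.0209.
t_empty = 2·6.18·√3.91/0.0209 = 12.360·1.9774/0.0209 = 1169.4 s.

1170 s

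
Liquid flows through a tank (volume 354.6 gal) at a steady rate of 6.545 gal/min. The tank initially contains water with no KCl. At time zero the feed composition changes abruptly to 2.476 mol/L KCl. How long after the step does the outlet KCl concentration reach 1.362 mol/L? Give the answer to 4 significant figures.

43.27 min

Mass balance on the solute (V constant): V dC/dt = Q(C_in − C), so τ = V/Q = 54.1788 min.
C(t) = C_in + (C₀ − C_in) e^(−t/τ). Set C = 1.362 and solve for t:
e^(−t/τ) = (C − C_in)/(C₀ − C_in) = (1.362 − 2.476)/(0 − 2.476) = 0.449919
t = −τ ln(…) = 54.1788 × 0.798687 = 43.2719 min.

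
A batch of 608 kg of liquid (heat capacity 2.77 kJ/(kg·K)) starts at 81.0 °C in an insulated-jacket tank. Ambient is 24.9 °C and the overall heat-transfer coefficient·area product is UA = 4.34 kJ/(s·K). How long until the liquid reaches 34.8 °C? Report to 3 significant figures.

673 s

Lumped-capacitance energy balance: M c_p dT/dt = UA(T_amb − T).
τ = M c_p/UA = 388.06 s; T_ss = T_amb = 24.900 °C.
T(t) = T_ss + (T₀ − T_ss)e^(−t/τ); set T = 34.8:
t = −τ ln[(T − T_ss)/(T₀ − T_ss)] = −388.06 · ln(0.17647) = 673.12 s.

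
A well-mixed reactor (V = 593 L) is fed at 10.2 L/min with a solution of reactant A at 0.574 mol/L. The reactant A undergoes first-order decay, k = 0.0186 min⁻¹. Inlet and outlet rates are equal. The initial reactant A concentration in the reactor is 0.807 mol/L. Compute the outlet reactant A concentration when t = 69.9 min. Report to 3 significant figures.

Species balance: V dC/dt = Q C_in − Q C − k V C.
dC/dt = (Q/V) C_in − (Q/V + k) C; effective rate a = Q/V + k = 0.017201 + 0.0186 = 0.035801 min⁻¹.
C_ss = Q C_in/(Q + kV) = 0.27578 mol/L; C(t) = C_ss + (C₀ − C_ss) e^(−a t).
C(69.9) = 0.27578 + (0.53122)·e^(−0.035801·69.9) = 0.27578 + (0.53122)·0.081883 = 0.31928 mol/L.

0.319 mol/L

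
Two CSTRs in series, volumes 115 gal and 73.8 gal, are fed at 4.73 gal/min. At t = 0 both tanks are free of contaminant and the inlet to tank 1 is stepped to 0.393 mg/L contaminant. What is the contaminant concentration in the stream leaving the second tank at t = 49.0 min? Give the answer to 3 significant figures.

0.277 mg/L

Each tank obeys Vᵢ dCᵢ/dt = Q(Cᵢ₋₁ − Cᵢ), so τᵢ = Vᵢ/Q.
τ₁ = 115/4.73 = 24.313 min; τ₂ = 73.8/4.73 = 15.603 min.
Solving the cascade with C₁(0)=C₂(0)=0 gives C₂(t) = C_in[1 − (τ₁ e^(−t/τ₁) − τ₂ e^(−t/τ₂))/(τ₁ − τ₂)].
At t = 49.0: e^(−t/τ₁) = 0.13327, e^(−t/τ₂) = 0.043261.
C₂ = 0.393·[1 − (24.313·0.13327 − 15.603·0.043261)/(8.7104)] = 0.393·0.70550 = 0.27726 mg/L.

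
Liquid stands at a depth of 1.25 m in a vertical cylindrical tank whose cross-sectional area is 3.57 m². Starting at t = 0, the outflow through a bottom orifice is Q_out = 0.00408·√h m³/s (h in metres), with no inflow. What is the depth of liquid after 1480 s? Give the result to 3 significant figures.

With no inflow, A dh/dt = −0.00408 √h.
Separate and integrate: 2(√h − √h₀) = −(0.00408/A) t.
√h = √1.25 − 0.00408·1480/(2·3.57) = 1.1180 − 0.84571 = 0.27232.
h = 0.27232² = 0.074158 m.

0.0742 m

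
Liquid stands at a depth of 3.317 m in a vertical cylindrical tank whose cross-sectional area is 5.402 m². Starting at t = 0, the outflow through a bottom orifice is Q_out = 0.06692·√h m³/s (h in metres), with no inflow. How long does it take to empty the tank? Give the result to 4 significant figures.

294.0 s

Unsteady balance on liquid volume: A dh/dt = −0.06692 √h.
∫ h^(−1/2) dh = −(0.06692/A) ∫ dt, giving 2√h = 2√h₀ − (0.06692/A) t.
Tank is empty when √h = 0: t_empty = 2A√h₀/0.06692.
t_empty = 2·5.402·√3.317/0.06692 = 10.8040·1.82126/0.06692 = 294.037 s.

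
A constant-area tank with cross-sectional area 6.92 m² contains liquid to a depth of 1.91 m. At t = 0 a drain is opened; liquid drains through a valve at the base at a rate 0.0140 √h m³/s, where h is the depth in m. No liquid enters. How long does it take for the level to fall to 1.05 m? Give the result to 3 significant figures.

A dh/dt = −Q_out = −0.0140 √h.
Separate and integrate: 2(√h − √h₀) = −(0.0140/A) t.
t = 2A(√h₀ − √h)/0.0140 = 2·6.92·(√1.91 − √1.05)/0.0140
  = 13.840 × (1.3820 − 1.0247) / 0.0140 = 353.25 s.

353 s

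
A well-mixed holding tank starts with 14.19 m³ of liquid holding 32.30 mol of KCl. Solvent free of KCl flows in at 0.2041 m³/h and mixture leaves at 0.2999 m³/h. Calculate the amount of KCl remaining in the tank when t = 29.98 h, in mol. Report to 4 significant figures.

15.91 mol

Let m(t) be the amount of KCl. Volume: V(t) = V₀ + (Q_in − Q_out) t = 14.19 − 0.0958000 t; V(29.98) = 11.3179 m³.
Solute balance: dm/dt = 0 − Q_out C = −Q_out m/V(t).
dm/m = −Q_out dt/(V₀ − 0.0958000 t); integrating gives ln(m/m₀) = −(Q_out/(Q_in−Q_out)) ln(V/V₀).
m = m₀ (V₀/V)^(Q_out/(Q_in−Q_out)) = 32.30 × (14.19/11.3179)^(-3.13048) = 15.9125 mol.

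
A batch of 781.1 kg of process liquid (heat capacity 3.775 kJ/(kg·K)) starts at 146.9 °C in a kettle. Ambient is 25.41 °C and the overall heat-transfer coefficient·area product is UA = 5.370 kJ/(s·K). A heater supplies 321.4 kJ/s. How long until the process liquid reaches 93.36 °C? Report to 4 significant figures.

M c_p dT/dt = −UA(T − T_amb) + Q̇.
τ = M c_p/UA = 549.097 s; T_ss = T_amb + Q̇/UA = 25.41 + 321.4/5.370 = 85.2610 °C.
T(t) = T_ss + (T₀ − T_ss)e^(−t/τ); set T = 93.36:
t = −τ ln[(T − T_ss)/(T₀ − T_ss)] = −549.097 · ln(0.131394) = 1114.42 s.

1114 s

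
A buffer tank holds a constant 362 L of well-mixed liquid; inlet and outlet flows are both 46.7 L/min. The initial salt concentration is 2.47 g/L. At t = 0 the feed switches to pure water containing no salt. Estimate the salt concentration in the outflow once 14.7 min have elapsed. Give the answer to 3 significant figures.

Unsteady species balance (constant V, well mixed): V dC/dt = Q(C_in − C).
Rewrite as dC/dt + C/τ = C_in/τ, τ = V/Q = 7.7516 min.
This is linear first-order; C(t) = C_in + (C₀ − C_in) e^(−t/τ).
C(14.7) = 0 + (2.47 − 0)·e^(−14.7/7.7516) = 0 + (2.4700)·0.15011 = 0.37077 g/L.

0.371 g/L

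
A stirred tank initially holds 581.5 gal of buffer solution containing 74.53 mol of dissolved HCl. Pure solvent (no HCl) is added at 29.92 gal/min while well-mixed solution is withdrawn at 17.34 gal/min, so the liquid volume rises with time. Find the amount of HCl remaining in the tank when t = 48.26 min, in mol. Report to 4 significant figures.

27.82 mol

Let m(t) be the amount of HCl. Volume: V(t) = V₀ + (Q_in − Q_out) t = 581.5 + 12.5800 t; V(48.26) = 1188.61 gal.
Solute balance: dm/dt = 0 − Q_out C = −Q_out m/V(t).
dm/m = −Q_out dt/(V₀ + 12.5800 t); integrating gives ln(m/m₀) = −(Q_out/(Q_in−Q_out)) ln(V/V₀).
m = m₀ (V₀/V)^(Q_out/(Q_in−Q_out)) = 74.53 × (581.5/1188.61)^(1.37838) = 27.8201 mol.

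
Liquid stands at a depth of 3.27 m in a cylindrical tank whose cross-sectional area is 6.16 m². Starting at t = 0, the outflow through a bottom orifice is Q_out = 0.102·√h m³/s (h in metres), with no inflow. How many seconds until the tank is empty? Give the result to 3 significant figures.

218 s

A dh/dt = −Q_out = −0.102 √h.
∫ h^(−1/2) dh = −(0.102/A) ∫ dt, giving 2√h = 2√h₀ − (0.102/A) t.
Tank is empty when √h = 0: t_empty = 2A√h₀/0.102.
t_empty = 2·6.16·√3.27/0.102 = 12.320·1.8083/0.102 = 218.42 s.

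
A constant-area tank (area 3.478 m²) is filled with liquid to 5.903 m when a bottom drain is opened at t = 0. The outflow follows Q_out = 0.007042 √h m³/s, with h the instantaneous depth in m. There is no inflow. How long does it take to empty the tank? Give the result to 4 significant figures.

A dh/dt = −Q_out = −0.007042 √h.
∫ h^(−1/2) dh = −(0.007042/A) ∫ dt, giving 2√h = 2√h₀ − (0.007042/A) t.
Set h = 0: 2√h₀ = (0.007042/A) t_empty ⇒ t_empty = 2A√h₀/0.007042.
t_empty = 2·3.478·√5.903/0.007042 = 6.95600·2.42961/0.007042 = 2399.94 s.

2400 s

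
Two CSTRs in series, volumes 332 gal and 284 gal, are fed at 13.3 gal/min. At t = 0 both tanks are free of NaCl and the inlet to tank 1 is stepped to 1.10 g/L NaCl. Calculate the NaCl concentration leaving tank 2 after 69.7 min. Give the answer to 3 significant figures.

Species balance on tank i: dCᵢ/dt = (Cᵢ₋₁ − Cᵢ)/τᵢ with τᵢ = Vᵢ/Q.
τ₁ = 332/13.3 = 24.962 min; τ₂ = 284/13.3 = 21.353 min.
Tank 1: C₁ = C_in(1 − e^(−t/τ₁)). Tank 2 (τ₁ ≠ τ₂): C₂ = C_in[1 − (τ₁ e^(−t/τ₁) − τ₂ e^(−t/τ₂))/(τ₁ − τ₂)].
At t = 69.7: e^(−t/τ₁) = 0.061286, e^(−t/τ₂) = 0.038231.
C₂ = 1.10·[1 − (24.962·0.061286 − 21.353·0.038231)/(3.6090)] = 1.10·0.80230 = 0.88253 g/L.

0.883 g/L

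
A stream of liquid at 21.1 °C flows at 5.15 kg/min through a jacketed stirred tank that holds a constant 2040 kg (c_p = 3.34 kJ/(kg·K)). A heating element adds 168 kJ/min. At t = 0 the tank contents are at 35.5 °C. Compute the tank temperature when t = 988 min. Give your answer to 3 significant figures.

31.2 °C

M c_p dT/dt = ṁ c_p (T_in − T) + Q̇.
Rearrange: dT/dt = (T_ss − T)/τ with τ = M/ṁ = 396.12 min and T_ss = T_in + Q̇/(ṁ c_p) = 30.867 °C.
This is linear first-order; T(t) = T_ss + (T₀ − T_ss) e^(−t/τ).
T(988) = 30.867 + (4.6331)·e^(−988/396.12) = 30.867 + (4.6331)·0.082561 = 31.249 °C.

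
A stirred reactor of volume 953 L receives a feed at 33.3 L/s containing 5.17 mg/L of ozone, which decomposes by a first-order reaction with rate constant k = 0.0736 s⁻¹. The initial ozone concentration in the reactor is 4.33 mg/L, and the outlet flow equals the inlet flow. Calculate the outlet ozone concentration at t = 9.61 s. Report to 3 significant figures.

Species balance: V dC/dt = Q C_in − Q C − k V C.
dC/dt = (Q/V) C_in − (Q/V + k) C; effective rate a = Q/V + k = 0.034942 + 0.0736 = 0.10854 s⁻¹.
C_ss = Q C_in/(Q + kV) = 1.6643 mg/L; C(t) = C_ss + (C₀ − C_ss) e^(−a t).
C(9.61) = 1.6643 + (2.6657)·e^(−0.10854·9.61) = 1.6643 + (2.6657)·0.35236 = 2.6036 mg/L.

2.60 mg/L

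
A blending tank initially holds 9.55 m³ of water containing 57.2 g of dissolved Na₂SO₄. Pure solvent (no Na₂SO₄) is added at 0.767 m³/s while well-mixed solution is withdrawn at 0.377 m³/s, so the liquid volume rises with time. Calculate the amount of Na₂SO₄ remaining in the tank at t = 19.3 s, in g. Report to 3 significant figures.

Let m(t) be the amount of Na₂SO₄. Volume: V(t) = V₀ + (Q_in − Q_out) t = 9.55 + 0.39000 t; V(19.3) = 17.077 m³.
No Na₂SO₄ enters, so dm/dt = −Q_out · (m/V).
Separate: dm/m = −Q_out dt/V(t) ⇒ ln(m/m₀) = −(Q_out/(Q_in−Q_out)) ln(V/V₀).
m = m₀ (V₀/V)^(Q_out/(Q_in−Q_out)) = 57.2 × (9.55/17.077)^(0.96667) = 32.614 g.

32.6 g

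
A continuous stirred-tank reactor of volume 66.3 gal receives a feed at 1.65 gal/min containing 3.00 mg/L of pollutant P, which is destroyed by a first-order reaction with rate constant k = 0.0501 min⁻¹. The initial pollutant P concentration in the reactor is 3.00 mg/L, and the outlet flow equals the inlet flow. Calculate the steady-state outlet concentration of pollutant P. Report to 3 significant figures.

0.996 mg/L

V dC/dt = Q(C_in − C) − k V C.
At steady state: 0 = Q C_in − (Q + kV) C_ss, so C_ss = Q C_in/(Q + kV).
C_ss = 1.65·3.00/(1.65 + 0.0501·66.3) = 4.9500/4.9716 = 0.99565 mg/L.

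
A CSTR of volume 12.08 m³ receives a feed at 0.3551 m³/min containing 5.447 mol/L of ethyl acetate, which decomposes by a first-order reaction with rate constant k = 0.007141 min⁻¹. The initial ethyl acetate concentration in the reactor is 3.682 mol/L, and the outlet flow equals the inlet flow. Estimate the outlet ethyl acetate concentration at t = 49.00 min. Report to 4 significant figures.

4.265 mol/L

Accumulation = in − out − consumed: V dC/dt = Q C_in − Q C − k V C.
dC/dt = (Q/V) C_in − (Q/V + k) C; effective rate a = Q/V + k = 0.0293957 + 0.007141 = 0.0365367 min⁻¹.
C_ss = Q C_in/(Q + kV) = 4.38240 mol/L; C(t) = C_ss + (C₀ − C_ss) e^(−a t).
C(49.00) = 4.38240 + (-0.700398)·e^(−0.0365367·49.00) = 4.38240 + (-0.700398)·0.166910 = 4.26549 mol/L.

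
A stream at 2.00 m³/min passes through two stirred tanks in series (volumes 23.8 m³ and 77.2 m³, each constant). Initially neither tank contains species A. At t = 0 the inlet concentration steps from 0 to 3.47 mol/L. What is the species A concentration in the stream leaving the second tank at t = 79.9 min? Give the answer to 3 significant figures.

2.84 mol/L

Species balance on tank i: dCᵢ/dt = (Cᵢ₋₁ − Cᵢ)/τᵢ with τᵢ = Vᵢ/Q.
τ₁ = 23.8/2.00 = 11.900 min; τ₂ = 77.2/2.00 = 38.600 min.
Tank 1: C₁ = C_in(1 − e^(−t/τ₁)). Tank 2 (τ₁ ≠ τ₂): C₂ = C_in[1 − (τ₁ e^(−t/τ₁) − τ₂ e^(−t/τ₂))/(τ₁ − τ₂)].
At t = 79.9: e^(−t/τ₁) = 0.0012135, e^(−t/τ₂) = 0.12619.
C₂ = 3.47·[1 − (11.900·0.0012135 − 38.600·0.12619)/(-26.700)] = 3.47·0.81811 = 2.8388 mol/L.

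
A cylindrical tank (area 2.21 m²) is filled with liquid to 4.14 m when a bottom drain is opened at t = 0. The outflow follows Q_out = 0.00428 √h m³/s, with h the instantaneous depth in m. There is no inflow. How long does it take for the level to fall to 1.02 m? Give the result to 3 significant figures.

A dh/dt = −Q_out = −0.00428 √h.
Separate and integrate: 2(√h − √h₀) = −(0.00428/A) t.
t = 2A(√h₀ − √h)/0.00428 = 2·2.21·(√4.14 − √1.02)/0.00428
  = 4.4200 × (2.0347 − 1.0100) / 0.00428 = 1058.3 s.

1060 s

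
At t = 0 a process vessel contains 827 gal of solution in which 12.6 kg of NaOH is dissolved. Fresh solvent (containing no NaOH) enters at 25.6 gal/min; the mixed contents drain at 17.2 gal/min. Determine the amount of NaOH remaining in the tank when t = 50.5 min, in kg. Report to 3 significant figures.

5.40 kg

Total volume: dV/dt = Q_in − Q_out = 8.4000 gal/min, so V(t) = 827 + 8.4000 t and V(50.5) = 1251.2 gal.
Solute balance: dm/dt = 0 − Q_out C = −Q_out m/V(t).
Separate: dm/m = −Q_out dt/V(t) ⇒ ln(m/m₀) = −(Q_out/(Q_in−Q_out)) ln(V/V₀).
m = m₀ (V₀/V)^(Q_out/(Q_in−Q_out)) = 12.6 × (827/1251.2)^(2.0476) = 5.3972 kg.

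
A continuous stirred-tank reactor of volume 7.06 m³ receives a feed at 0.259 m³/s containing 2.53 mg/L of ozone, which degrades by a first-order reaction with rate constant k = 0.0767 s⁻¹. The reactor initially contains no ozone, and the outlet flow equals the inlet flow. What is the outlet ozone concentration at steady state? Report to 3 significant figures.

0.819 mg/L

Accumulation = in − out − consumed: V dC/dt = Q C_in − Q C − k V C.
Steady state (dC/dt = 0): C_ss = Q C_in/(Q + kV) = C_in/(1 + kV/Q).
C_ss = 0.259·2.53/(0.259 + 0.0767·7.06) = 0.65527/0.80050 = 0.81857 mg/L.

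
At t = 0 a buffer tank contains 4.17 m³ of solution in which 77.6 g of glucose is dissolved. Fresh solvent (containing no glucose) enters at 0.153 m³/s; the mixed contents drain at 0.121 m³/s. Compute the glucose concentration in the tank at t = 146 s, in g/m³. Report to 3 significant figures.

0.512 g/m³

Let m(t) be the amount of glucose. Volume: V(t) = V₀ + (Q_in − Q_out) t = 4.17 + 0.032000 t; V(146) = 8.8420 m³.
Solute balance: dm/dt = 0 − Q_out C = −Q_out m/V(t).
Separate: dm/m = −Q_out dt/V(t) ⇒ ln(m/m₀) = −(Q_out/(Q_in−Q_out)) ln(V/V₀).
m = m₀ (V₀/V)^(Q_out/(Q_in−Q_out)) = 77.6 × (4.17/8.8420)^(3.7812) = 4.5249 g.
C = m/V = 4.5249/8.8420 = 0.51175 g/m³.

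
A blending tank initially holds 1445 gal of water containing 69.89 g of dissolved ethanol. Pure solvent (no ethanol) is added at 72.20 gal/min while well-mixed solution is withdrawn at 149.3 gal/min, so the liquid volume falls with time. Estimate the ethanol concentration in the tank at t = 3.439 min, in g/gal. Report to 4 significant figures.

Let m(t) be the amount of ethanol. Volume: V(t) = V₀ + (Q_in − Q_out) t = 1445 − 77.1000 t; V(3.439) = 1179.85 gal.
Species balance (pure solvent in): dm/dt = −Q_out · m/V(t).
Separate: dm/m = −Q_out dt/V(t) ⇒ ln(m/m₀) = −(Q_out/(Q_in−Q_out)) ln(V/V₀).
m = m₀ (V₀/V)^(Q_out/(Q_in−Q_out)) = 69.89 × (1445/1179.85)^(-1.93645) = 47.1987 g.
C = m/V = 47.1987/1179.85 = 0.0400039 g/gal.

0.04000 g/gal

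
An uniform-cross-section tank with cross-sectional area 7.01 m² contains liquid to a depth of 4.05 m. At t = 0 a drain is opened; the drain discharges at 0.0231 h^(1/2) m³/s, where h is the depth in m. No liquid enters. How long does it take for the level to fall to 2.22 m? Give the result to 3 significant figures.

317 s

Volume balance on the tank: A dh/dt = −0.0231 √h.
Separate and integrate: 2(√h − √h₀) = −(0.0231/A) t.
t = 2A(√h₀ − √h)/0.0231 = 2·7.01·(√4.05 − √2.22)/0.0231
  = 14.020 × (2.0125 − 1.4900) / 0.0231 = 317.12 s.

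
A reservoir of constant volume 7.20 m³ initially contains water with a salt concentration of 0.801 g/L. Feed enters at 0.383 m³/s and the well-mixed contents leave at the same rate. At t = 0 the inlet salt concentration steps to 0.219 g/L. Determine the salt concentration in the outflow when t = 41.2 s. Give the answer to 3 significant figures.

Mass balance on the solute (V constant): V dC/dt = Q(C_in − C).
So dC/dt = (C_in − C)/τ with τ = V/Q = 7.20/0.383 = 18.799 s.
C approaches C_in exponentially: C(t) = C_in + (C₀ − C_in) e^(−t/τ).
C(41.2) = 0.219 + (0.801 − 0.219)·e^(−41.2/18.799) = 0.219 + (0.58200)·0.11174 = 0.28403 g/L.

0.284 g/L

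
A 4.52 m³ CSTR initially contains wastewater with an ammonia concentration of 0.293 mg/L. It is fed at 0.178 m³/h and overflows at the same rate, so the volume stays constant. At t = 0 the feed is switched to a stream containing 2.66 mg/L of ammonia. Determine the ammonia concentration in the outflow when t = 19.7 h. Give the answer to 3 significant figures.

Species balance on the tank: V dC/dt = Q(C_in − C).
Rewrite as dC/dt + C/τ = C_in/τ, τ = V/Q = 25.393 h.
Solution: C(t) = C_in + (C₀ − C_in) e^(−t/τ).
C(19.7) = 2.66 + (0.293 − 2.66)·e^(−19.7/25.393) = 2.66 + (-2.3670)·0.46034 = 1.5704 mg/L.

1.57 mg/L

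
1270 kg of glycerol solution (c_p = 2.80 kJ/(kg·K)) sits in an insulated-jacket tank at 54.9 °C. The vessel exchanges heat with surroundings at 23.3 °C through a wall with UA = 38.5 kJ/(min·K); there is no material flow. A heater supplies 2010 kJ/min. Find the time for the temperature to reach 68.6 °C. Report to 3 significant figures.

Lumped-capacitance energy balance: M c_p dT/dt = UA(T_amb − T) + Q̇.
τ = M c_p/UA = 92.364 min; T_ss = T_amb + Q̇/UA = 23.3 + 2010/38.5 = 75.508 °C.
T(t) = T_ss + (T₀ − T_ss)e^(−t/τ); set T = 68.6:
t = −τ ln[(T − T_ss)/(T₀ − T_ss)] = −92.364 · ln(0.33520) = 100.96 min.

101 min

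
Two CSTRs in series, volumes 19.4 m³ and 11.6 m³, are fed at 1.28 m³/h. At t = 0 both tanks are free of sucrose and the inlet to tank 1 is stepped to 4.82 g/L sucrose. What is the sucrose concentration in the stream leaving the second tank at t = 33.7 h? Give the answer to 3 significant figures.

Species balance on tank i: dCᵢ/dt = (Cᵢ₋₁ − Cᵢ)/τᵢ with τᵢ = Vᵢ/Q.
τ₁ = 19.4/1.28 = 15.156 h; τ₂ = 11.6/1.28 = 9.0625 h.
Solving the cascade with C₁(0)=C₂(0)=0 gives C₂(t) = C_in[1 − (τ₁ e^(−t/τ₁) − τ₂ e^(−t/τ₂))/(τ₁ − τ₂)].
At t = 33.7: e^(−t/τ₁) = 0.10823, e^(−t/τ₂) = 0.024267.
C₂ = 4.82·[1 − (15.156·0.10823 − 9.0625·0.024267)/(6.0937)] = 4.82·0.76690 = 3.6965 g/L.

3.70 g/L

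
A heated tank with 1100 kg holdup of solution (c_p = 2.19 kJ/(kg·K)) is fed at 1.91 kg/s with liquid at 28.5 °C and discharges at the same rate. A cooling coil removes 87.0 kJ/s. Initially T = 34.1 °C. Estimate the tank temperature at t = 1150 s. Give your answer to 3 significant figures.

M c_p dT/dt = ṁ c_p (T_in − T) − Q̇.
τ = M/ṁ = 575.92 s; T_ss = T_in − Q̇/(ṁ c_p) = 28.5 − 87.0/(1.91·2.19) = 7.7010 °C.
Solution: T(t) = T_ss + (T₀ − T_ss) e^(−t/τ).
T(1150) = 7.7010 + (26.399)·e^(−1150/575.92) = 7.7010 + (26.399)·0.13577 = 11.285 °C.

11.3 °C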